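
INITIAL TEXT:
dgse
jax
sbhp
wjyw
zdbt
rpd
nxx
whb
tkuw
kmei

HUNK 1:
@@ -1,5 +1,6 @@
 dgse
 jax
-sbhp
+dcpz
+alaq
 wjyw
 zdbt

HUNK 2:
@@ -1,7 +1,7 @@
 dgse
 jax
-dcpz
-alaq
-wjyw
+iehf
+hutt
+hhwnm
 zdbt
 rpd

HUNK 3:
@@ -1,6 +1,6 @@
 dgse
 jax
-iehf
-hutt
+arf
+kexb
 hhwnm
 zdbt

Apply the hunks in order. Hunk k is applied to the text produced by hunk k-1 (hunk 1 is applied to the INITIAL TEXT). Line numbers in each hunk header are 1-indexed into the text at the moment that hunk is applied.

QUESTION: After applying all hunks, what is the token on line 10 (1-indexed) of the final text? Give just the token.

Hunk 1: at line 1 remove [sbhp] add [dcpz,alaq] -> 11 lines: dgse jax dcpz alaq wjyw zdbt rpd nxx whb tkuw kmei
Hunk 2: at line 1 remove [dcpz,alaq,wjyw] add [iehf,hutt,hhwnm] -> 11 lines: dgse jax iehf hutt hhwnm zdbt rpd nxx whb tkuw kmei
Hunk 3: at line 1 remove [iehf,hutt] add [arf,kexb] -> 11 lines: dgse jax arf kexb hhwnm zdbt rpd nxx whb tkuw kmei
Final line 10: tkuw

Answer: tkuw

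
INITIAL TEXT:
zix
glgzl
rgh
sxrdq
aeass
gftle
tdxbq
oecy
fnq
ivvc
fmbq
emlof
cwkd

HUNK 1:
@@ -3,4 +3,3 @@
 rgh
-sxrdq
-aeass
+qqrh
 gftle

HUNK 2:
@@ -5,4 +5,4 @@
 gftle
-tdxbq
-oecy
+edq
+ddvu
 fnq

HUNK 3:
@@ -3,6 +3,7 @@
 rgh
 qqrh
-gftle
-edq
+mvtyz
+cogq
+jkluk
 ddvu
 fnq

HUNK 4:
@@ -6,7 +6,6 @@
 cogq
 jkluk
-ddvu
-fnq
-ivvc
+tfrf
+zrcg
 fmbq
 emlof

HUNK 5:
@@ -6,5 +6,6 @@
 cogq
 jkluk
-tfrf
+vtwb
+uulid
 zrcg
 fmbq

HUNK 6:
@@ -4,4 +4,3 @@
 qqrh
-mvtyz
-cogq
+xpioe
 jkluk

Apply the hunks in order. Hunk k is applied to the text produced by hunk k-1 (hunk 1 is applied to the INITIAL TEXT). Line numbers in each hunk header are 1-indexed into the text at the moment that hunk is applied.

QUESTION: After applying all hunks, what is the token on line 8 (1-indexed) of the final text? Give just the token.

Answer: uulid

Derivation:
Hunk 1: at line 3 remove [sxrdq,aeass] add [qqrh] -> 12 lines: zix glgzl rgh qqrh gftle tdxbq oecy fnq ivvc fmbq emlof cwkd
Hunk 2: at line 5 remove [tdxbq,oecy] add [edq,ddvu] -> 12 lines: zix glgzl rgh qqrh gftle edq ddvu fnq ivvc fmbq emlof cwkd
Hunk 3: at line 3 remove [gftle,edq] add [mvtyz,cogq,jkluk] -> 13 lines: zix glgzl rgh qqrh mvtyz cogq jkluk ddvu fnq ivvc fmbq emlof cwkd
Hunk 4: at line 6 remove [ddvu,fnq,ivvc] add [tfrf,zrcg] -> 12 lines: zix glgzl rgh qqrh mvtyz cogq jkluk tfrf zrcg fmbq emlof cwkd
Hunk 5: at line 6 remove [tfrf] add [vtwb,uulid] -> 13 lines: zix glgzl rgh qqrh mvtyz cogq jkluk vtwb uulid zrcg fmbq emlof cwkd
Hunk 6: at line 4 remove [mvtyz,cogq] add [xpioe] -> 12 lines: zix glgzl rgh qqrh xpioe jkluk vtwb uulid zrcg fmbq emlof cwkd
Final line 8: uulid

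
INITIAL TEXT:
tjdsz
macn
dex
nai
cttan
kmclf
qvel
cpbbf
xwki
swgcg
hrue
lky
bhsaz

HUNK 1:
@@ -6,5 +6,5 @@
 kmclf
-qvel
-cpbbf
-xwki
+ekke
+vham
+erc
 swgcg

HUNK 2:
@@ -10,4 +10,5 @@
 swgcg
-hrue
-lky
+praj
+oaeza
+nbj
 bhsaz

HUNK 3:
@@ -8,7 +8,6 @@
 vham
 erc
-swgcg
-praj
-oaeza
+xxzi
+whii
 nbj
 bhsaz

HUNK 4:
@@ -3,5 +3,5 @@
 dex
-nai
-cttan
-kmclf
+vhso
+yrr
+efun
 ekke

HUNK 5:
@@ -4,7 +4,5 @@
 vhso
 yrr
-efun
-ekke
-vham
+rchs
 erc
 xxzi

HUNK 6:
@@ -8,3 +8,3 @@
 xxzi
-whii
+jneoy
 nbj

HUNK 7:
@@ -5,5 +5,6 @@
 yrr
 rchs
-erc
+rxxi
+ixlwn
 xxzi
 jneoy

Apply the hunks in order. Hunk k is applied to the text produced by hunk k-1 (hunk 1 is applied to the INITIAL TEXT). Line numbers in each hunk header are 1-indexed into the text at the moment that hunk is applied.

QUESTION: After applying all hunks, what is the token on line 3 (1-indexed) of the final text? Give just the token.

Hunk 1: at line 6 remove [qvel,cpbbf,xwki] add [ekke,vham,erc] -> 13 lines: tjdsz macn dex nai cttan kmclf ekke vham erc swgcg hrue lky bhsaz
Hunk 2: at line 10 remove [hrue,lky] add [praj,oaeza,nbj] -> 14 lines: tjdsz macn dex nai cttan kmclf ekke vham erc swgcg praj oaeza nbj bhsaz
Hunk 3: at line 8 remove [swgcg,praj,oaeza] add [xxzi,whii] -> 13 lines: tjdsz macn dex nai cttan kmclf ekke vham erc xxzi whii nbj bhsaz
Hunk 4: at line 3 remove [nai,cttan,kmclf] add [vhso,yrr,efun] -> 13 lines: tjdsz macn dex vhso yrr efun ekke vham erc xxzi whii nbj bhsaz
Hunk 5: at line 4 remove [efun,ekke,vham] add [rchs] -> 11 lines: tjdsz macn dex vhso yrr rchs erc xxzi whii nbj bhsaz
Hunk 6: at line 8 remove [whii] add [jneoy] -> 11 lines: tjdsz macn dex vhso yrr rchs erc xxzi jneoy nbj bhsaz
Hunk 7: at line 5 remove [erc] add [rxxi,ixlwn] -> 12 lines: tjdsz macn dex vhso yrr rchs rxxi ixlwn xxzi jneoy nbj bhsaz
Final line 3: dex

Answer: dex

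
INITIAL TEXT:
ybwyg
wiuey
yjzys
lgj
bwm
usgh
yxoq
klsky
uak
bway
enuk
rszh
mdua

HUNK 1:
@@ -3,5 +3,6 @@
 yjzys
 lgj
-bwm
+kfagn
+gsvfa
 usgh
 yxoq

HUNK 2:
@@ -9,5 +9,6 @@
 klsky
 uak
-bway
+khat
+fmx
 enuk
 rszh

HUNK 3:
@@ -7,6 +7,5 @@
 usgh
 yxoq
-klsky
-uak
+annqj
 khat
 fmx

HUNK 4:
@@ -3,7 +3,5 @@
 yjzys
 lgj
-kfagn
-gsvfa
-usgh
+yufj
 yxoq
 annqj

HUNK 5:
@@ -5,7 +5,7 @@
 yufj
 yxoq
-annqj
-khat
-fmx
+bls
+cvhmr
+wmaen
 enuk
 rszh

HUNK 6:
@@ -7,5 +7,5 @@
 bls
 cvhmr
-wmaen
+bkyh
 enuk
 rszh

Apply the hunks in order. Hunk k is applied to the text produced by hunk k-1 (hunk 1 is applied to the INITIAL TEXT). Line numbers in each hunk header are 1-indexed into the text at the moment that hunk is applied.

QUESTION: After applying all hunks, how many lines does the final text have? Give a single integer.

Hunk 1: at line 3 remove [bwm] add [kfagn,gsvfa] -> 14 lines: ybwyg wiuey yjzys lgj kfagn gsvfa usgh yxoq klsky uak bway enuk rszh mdua
Hunk 2: at line 9 remove [bway] add [khat,fmx] -> 15 lines: ybwyg wiuey yjzys lgj kfagn gsvfa usgh yxoq klsky uak khat fmx enuk rszh mdua
Hunk 3: at line 7 remove [klsky,uak] add [annqj] -> 14 lines: ybwyg wiuey yjzys lgj kfagn gsvfa usgh yxoq annqj khat fmx enuk rszh mdua
Hunk 4: at line 3 remove [kfagn,gsvfa,usgh] add [yufj] -> 12 lines: ybwyg wiuey yjzys lgj yufj yxoq annqj khat fmx enuk rszh mdua
Hunk 5: at line 5 remove [annqj,khat,fmx] add [bls,cvhmr,wmaen] -> 12 lines: ybwyg wiuey yjzys lgj yufj yxoq bls cvhmr wmaen enuk rszh mdua
Hunk 6: at line 7 remove [wmaen] add [bkyh] -> 12 lines: ybwyg wiuey yjzys lgj yufj yxoq bls cvhmr bkyh enuk rszh mdua
Final line count: 12

Answer: 12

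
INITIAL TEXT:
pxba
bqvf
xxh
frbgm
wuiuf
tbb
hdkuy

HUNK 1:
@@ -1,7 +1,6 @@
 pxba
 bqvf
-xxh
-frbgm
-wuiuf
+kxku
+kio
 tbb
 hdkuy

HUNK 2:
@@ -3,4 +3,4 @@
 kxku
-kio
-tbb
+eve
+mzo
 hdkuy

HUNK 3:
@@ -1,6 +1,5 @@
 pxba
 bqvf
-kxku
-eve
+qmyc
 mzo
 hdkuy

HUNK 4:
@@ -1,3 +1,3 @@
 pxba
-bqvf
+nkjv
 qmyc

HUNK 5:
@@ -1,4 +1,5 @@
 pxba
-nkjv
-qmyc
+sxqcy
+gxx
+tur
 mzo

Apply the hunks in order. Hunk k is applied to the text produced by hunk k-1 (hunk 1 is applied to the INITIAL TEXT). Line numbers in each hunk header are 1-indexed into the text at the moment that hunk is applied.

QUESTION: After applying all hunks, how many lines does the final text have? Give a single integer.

Answer: 6

Derivation:
Hunk 1: at line 1 remove [xxh,frbgm,wuiuf] add [kxku,kio] -> 6 lines: pxba bqvf kxku kio tbb hdkuy
Hunk 2: at line 3 remove [kio,tbb] add [eve,mzo] -> 6 lines: pxba bqvf kxku eve mzo hdkuy
Hunk 3: at line 1 remove [kxku,eve] add [qmyc] -> 5 lines: pxba bqvf qmyc mzo hdkuy
Hunk 4: at line 1 remove [bqvf] add [nkjv] -> 5 lines: pxba nkjv qmyc mzo hdkuy
Hunk 5: at line 1 remove [nkjv,qmyc] add [sxqcy,gxx,tur] -> 6 lines: pxba sxqcy gxx tur mzo hdkuy
Final line count: 6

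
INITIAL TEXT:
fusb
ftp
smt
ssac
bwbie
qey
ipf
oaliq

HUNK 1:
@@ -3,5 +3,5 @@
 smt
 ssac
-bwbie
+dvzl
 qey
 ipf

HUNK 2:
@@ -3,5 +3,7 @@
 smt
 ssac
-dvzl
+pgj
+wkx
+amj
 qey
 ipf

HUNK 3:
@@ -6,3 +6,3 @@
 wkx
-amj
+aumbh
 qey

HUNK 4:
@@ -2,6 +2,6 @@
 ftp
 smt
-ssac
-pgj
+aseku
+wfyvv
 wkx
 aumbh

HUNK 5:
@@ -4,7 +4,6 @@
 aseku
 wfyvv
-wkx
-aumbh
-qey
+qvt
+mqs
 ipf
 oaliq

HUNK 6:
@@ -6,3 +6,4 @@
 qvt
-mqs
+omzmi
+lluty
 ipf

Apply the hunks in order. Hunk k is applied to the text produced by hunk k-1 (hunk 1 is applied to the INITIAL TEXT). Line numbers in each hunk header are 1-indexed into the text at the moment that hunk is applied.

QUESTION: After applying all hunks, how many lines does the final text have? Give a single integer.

Answer: 10

Derivation:
Hunk 1: at line 3 remove [bwbie] add [dvzl] -> 8 lines: fusb ftp smt ssac dvzl qey ipf oaliq
Hunk 2: at line 3 remove [dvzl] add [pgj,wkx,amj] -> 10 lines: fusb ftp smt ssac pgj wkx amj qey ipf oaliq
Hunk 3: at line 6 remove [amj] add [aumbh] -> 10 lines: fusb ftp smt ssac pgj wkx aumbh qey ipf oaliq
Hunk 4: at line 2 remove [ssac,pgj] add [aseku,wfyvv] -> 10 lines: fusb ftp smt aseku wfyvv wkx aumbh qey ipf oaliq
Hunk 5: at line 4 remove [wkx,aumbh,qey] add [qvt,mqs] -> 9 lines: fusb ftp smt aseku wfyvv qvt mqs ipf oaliq
Hunk 6: at line 6 remove [mqs] add [omzmi,lluty] -> 10 lines: fusb ftp smt aseku wfyvv qvt omzmi lluty ipf oaliq
Final line count: 10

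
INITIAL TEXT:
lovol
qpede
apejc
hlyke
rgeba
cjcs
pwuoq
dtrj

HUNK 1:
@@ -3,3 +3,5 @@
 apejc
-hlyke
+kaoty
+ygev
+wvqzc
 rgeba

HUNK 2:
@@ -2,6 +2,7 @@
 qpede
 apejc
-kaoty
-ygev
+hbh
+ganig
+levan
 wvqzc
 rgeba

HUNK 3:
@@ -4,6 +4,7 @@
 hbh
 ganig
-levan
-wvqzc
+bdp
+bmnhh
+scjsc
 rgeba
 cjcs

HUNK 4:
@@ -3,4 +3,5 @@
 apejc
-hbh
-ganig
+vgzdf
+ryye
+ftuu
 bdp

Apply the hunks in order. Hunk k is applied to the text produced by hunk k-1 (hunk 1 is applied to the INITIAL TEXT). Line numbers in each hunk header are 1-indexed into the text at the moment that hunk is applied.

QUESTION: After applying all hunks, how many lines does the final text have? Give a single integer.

Hunk 1: at line 3 remove [hlyke] add [kaoty,ygev,wvqzc] -> 10 lines: lovol qpede apejc kaoty ygev wvqzc rgeba cjcs pwuoq dtrj
Hunk 2: at line 2 remove [kaoty,ygev] add [hbh,ganig,levan] -> 11 lines: lovol qpede apejc hbh ganig levan wvqzc rgeba cjcs pwuoq dtrj
Hunk 3: at line 4 remove [levan,wvqzc] add [bdp,bmnhh,scjsc] -> 12 lines: lovol qpede apejc hbh ganig bdp bmnhh scjsc rgeba cjcs pwuoq dtrj
Hunk 4: at line 3 remove [hbh,ganig] add [vgzdf,ryye,ftuu] -> 13 lines: lovol qpede apejc vgzdf ryye ftuu bdp bmnhh scjsc rgeba cjcs pwuoq dtrj
Final line count: 13

Answer: 13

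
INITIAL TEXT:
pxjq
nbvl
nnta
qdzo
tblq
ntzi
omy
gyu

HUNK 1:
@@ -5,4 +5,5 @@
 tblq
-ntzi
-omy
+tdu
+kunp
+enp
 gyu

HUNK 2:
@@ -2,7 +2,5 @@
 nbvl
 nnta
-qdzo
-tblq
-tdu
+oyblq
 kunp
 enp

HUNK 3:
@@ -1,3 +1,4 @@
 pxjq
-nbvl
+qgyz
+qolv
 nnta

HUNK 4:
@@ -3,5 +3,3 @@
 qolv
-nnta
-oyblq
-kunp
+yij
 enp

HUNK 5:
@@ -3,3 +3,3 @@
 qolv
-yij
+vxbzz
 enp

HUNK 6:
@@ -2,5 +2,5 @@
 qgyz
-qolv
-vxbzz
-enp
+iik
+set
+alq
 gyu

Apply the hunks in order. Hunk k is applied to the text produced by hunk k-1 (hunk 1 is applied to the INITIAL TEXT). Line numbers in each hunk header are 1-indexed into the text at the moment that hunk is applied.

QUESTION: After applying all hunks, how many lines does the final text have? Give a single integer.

Answer: 6

Derivation:
Hunk 1: at line 5 remove [ntzi,omy] add [tdu,kunp,enp] -> 9 lines: pxjq nbvl nnta qdzo tblq tdu kunp enp gyu
Hunk 2: at line 2 remove [qdzo,tblq,tdu] add [oyblq] -> 7 lines: pxjq nbvl nnta oyblq kunp enp gyu
Hunk 3: at line 1 remove [nbvl] add [qgyz,qolv] -> 8 lines: pxjq qgyz qolv nnta oyblq kunp enp gyu
Hunk 4: at line 3 remove [nnta,oyblq,kunp] add [yij] -> 6 lines: pxjq qgyz qolv yij enp gyu
Hunk 5: at line 3 remove [yij] add [vxbzz] -> 6 lines: pxjq qgyz qolv vxbzz enp gyu
Hunk 6: at line 2 remove [qolv,vxbzz,enp] add [iik,set,alq] -> 6 lines: pxjq qgyz iik set alq gyu
Final line count: 6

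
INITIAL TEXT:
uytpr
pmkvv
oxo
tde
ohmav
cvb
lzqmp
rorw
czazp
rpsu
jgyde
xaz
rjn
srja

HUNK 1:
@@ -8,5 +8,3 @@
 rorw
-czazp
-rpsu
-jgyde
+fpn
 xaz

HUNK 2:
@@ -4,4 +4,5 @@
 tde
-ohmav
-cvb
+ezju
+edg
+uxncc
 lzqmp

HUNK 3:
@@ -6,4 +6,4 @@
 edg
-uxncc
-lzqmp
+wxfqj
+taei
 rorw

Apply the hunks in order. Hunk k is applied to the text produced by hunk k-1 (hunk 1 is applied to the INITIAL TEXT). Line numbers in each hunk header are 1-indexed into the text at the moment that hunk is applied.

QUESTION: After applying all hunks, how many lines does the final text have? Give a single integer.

Hunk 1: at line 8 remove [czazp,rpsu,jgyde] add [fpn] -> 12 lines: uytpr pmkvv oxo tde ohmav cvb lzqmp rorw fpn xaz rjn srja
Hunk 2: at line 4 remove [ohmav,cvb] add [ezju,edg,uxncc] -> 13 lines: uytpr pmkvv oxo tde ezju edg uxncc lzqmp rorw fpn xaz rjn srja
Hunk 3: at line 6 remove [uxncc,lzqmp] add [wxfqj,taei] -> 13 lines: uytpr pmkvv oxo tde ezju edg wxfqj taei rorw fpn xaz rjn srja
Final line count: 13

Answer: 13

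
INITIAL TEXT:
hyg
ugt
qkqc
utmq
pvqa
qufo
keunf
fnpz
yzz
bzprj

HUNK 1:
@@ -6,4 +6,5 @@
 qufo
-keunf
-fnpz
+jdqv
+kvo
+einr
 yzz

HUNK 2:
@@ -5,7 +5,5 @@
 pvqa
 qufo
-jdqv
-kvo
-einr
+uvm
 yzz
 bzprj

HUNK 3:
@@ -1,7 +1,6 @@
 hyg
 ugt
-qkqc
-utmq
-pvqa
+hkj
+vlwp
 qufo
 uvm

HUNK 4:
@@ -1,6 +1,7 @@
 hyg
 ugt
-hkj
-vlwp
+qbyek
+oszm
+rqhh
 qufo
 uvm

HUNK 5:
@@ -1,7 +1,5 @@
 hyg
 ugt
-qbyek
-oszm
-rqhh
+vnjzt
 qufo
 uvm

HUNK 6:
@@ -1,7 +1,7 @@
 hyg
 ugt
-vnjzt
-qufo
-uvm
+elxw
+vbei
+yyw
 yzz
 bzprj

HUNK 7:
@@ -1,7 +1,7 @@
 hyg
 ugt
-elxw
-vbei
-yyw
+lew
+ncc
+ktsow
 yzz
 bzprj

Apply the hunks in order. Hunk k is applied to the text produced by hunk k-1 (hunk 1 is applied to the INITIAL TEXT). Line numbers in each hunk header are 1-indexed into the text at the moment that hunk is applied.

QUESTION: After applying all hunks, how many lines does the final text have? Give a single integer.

Hunk 1: at line 6 remove [keunf,fnpz] add [jdqv,kvo,einr] -> 11 lines: hyg ugt qkqc utmq pvqa qufo jdqv kvo einr yzz bzprj
Hunk 2: at line 5 remove [jdqv,kvo,einr] add [uvm] -> 9 lines: hyg ugt qkqc utmq pvqa qufo uvm yzz bzprj
Hunk 3: at line 1 remove [qkqc,utmq,pvqa] add [hkj,vlwp] -> 8 lines: hyg ugt hkj vlwp qufo uvm yzz bzprj
Hunk 4: at line 1 remove [hkj,vlwp] add [qbyek,oszm,rqhh] -> 9 lines: hyg ugt qbyek oszm rqhh qufo uvm yzz bzprj
Hunk 5: at line 1 remove [qbyek,oszm,rqhh] add [vnjzt] -> 7 lines: hyg ugt vnjzt qufo uvm yzz bzprj
Hunk 6: at line 1 remove [vnjzt,qufo,uvm] add [elxw,vbei,yyw] -> 7 lines: hyg ugt elxw vbei yyw yzz bzprj
Hunk 7: at line 1 remove [elxw,vbei,yyw] add [lew,ncc,ktsow] -> 7 lines: hyg ugt lew ncc ktsow yzz bzprj
Final line count: 7

Answer: 7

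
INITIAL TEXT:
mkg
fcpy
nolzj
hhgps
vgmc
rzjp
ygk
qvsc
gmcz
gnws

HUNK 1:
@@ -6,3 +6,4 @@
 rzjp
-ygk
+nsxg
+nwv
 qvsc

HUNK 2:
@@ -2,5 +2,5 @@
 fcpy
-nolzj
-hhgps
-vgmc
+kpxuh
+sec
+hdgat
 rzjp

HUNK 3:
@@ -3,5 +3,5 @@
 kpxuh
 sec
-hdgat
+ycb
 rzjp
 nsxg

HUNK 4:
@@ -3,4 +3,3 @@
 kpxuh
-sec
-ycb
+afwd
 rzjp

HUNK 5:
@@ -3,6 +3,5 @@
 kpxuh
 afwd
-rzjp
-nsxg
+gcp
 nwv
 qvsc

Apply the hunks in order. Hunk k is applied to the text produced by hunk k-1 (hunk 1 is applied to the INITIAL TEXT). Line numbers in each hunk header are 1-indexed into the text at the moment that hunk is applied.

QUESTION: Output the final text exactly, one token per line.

Answer: mkg
fcpy
kpxuh
afwd
gcp
nwv
qvsc
gmcz
gnws

Derivation:
Hunk 1: at line 6 remove [ygk] add [nsxg,nwv] -> 11 lines: mkg fcpy nolzj hhgps vgmc rzjp nsxg nwv qvsc gmcz gnws
Hunk 2: at line 2 remove [nolzj,hhgps,vgmc] add [kpxuh,sec,hdgat] -> 11 lines: mkg fcpy kpxuh sec hdgat rzjp nsxg nwv qvsc gmcz gnws
Hunk 3: at line 3 remove [hdgat] add [ycb] -> 11 lines: mkg fcpy kpxuh sec ycb rzjp nsxg nwv qvsc gmcz gnws
Hunk 4: at line 3 remove [sec,ycb] add [afwd] -> 10 lines: mkg fcpy kpxuh afwd rzjp nsxg nwv qvsc gmcz gnws
Hunk 5: at line 3 remove [rzjp,nsxg] add [gcp] -> 9 lines: mkg fcpy kpxuh afwd gcp nwv qvsc gmcz gnws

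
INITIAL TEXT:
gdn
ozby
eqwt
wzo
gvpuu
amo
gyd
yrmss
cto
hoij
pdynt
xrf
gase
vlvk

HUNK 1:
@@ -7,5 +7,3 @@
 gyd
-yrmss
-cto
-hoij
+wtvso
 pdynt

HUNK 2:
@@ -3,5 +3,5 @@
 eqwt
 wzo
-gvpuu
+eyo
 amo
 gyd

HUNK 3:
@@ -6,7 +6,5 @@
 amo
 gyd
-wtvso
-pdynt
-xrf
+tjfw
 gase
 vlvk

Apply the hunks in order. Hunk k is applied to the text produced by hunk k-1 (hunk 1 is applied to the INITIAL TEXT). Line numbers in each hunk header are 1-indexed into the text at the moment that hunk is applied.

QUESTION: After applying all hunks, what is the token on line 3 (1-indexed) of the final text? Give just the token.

Hunk 1: at line 7 remove [yrmss,cto,hoij] add [wtvso] -> 12 lines: gdn ozby eqwt wzo gvpuu amo gyd wtvso pdynt xrf gase vlvk
Hunk 2: at line 3 remove [gvpuu] add [eyo] -> 12 lines: gdn ozby eqwt wzo eyo amo gyd wtvso pdynt xrf gase vlvk
Hunk 3: at line 6 remove [wtvso,pdynt,xrf] add [tjfw] -> 10 lines: gdn ozby eqwt wzo eyo amo gyd tjfw gase vlvk
Final line 3: eqwt

Answer: eqwt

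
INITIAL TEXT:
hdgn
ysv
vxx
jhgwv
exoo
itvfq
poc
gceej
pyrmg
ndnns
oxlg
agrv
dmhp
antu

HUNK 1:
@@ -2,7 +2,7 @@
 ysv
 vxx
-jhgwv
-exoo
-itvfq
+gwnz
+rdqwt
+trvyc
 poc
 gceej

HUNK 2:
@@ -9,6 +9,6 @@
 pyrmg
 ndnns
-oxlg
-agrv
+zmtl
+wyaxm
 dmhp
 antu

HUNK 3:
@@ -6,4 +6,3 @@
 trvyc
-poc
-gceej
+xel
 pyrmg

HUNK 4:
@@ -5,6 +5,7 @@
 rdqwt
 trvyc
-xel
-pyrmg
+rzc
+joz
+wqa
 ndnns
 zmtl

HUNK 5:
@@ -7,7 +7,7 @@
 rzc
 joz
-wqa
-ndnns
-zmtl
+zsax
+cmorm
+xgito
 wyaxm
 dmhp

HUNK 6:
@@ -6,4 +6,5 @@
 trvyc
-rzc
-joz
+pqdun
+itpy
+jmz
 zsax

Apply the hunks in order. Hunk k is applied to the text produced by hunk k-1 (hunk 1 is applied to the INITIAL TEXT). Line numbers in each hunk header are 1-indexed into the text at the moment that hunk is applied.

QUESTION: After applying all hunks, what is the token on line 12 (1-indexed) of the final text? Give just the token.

Answer: xgito

Derivation:
Hunk 1: at line 2 remove [jhgwv,exoo,itvfq] add [gwnz,rdqwt,trvyc] -> 14 lines: hdgn ysv vxx gwnz rdqwt trvyc poc gceej pyrmg ndnns oxlg agrv dmhp antu
Hunk 2: at line 9 remove [oxlg,agrv] add [zmtl,wyaxm] -> 14 lines: hdgn ysv vxx gwnz rdqwt trvyc poc gceej pyrmg ndnns zmtl wyaxm dmhp antu
Hunk 3: at line 6 remove [poc,gceej] add [xel] -> 13 lines: hdgn ysv vxx gwnz rdqwt trvyc xel pyrmg ndnns zmtl wyaxm dmhp antu
Hunk 4: at line 5 remove [xel,pyrmg] add [rzc,joz,wqa] -> 14 lines: hdgn ysv vxx gwnz rdqwt trvyc rzc joz wqa ndnns zmtl wyaxm dmhp antu
Hunk 5: at line 7 remove [wqa,ndnns,zmtl] add [zsax,cmorm,xgito] -> 14 lines: hdgn ysv vxx gwnz rdqwt trvyc rzc joz zsax cmorm xgito wyaxm dmhp antu
Hunk 6: at line 6 remove [rzc,joz] add [pqdun,itpy,jmz] -> 15 lines: hdgn ysv vxx gwnz rdqwt trvyc pqdun itpy jmz zsax cmorm xgito wyaxm dmhp antu
Final line 12: xgito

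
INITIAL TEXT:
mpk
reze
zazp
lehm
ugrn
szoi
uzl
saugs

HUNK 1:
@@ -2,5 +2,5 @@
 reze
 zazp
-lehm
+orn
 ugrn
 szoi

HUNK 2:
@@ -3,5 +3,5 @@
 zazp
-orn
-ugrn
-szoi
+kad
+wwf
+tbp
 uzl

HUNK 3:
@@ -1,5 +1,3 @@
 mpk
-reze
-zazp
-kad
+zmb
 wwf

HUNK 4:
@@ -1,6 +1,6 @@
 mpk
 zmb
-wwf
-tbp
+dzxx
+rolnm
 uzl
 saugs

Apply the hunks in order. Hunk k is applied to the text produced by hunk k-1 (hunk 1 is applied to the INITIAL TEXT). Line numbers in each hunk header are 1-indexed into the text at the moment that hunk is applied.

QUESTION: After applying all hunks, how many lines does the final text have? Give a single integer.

Hunk 1: at line 2 remove [lehm] add [orn] -> 8 lines: mpk reze zazp orn ugrn szoi uzl saugs
Hunk 2: at line 3 remove [orn,ugrn,szoi] add [kad,wwf,tbp] -> 8 lines: mpk reze zazp kad wwf tbp uzl saugs
Hunk 3: at line 1 remove [reze,zazp,kad] add [zmb] -> 6 lines: mpk zmb wwf tbp uzl saugs
Hunk 4: at line 1 remove [wwf,tbp] add [dzxx,rolnm] -> 6 lines: mpk zmb dzxx rolnm uzl saugs
Final line count: 6

Answer: 6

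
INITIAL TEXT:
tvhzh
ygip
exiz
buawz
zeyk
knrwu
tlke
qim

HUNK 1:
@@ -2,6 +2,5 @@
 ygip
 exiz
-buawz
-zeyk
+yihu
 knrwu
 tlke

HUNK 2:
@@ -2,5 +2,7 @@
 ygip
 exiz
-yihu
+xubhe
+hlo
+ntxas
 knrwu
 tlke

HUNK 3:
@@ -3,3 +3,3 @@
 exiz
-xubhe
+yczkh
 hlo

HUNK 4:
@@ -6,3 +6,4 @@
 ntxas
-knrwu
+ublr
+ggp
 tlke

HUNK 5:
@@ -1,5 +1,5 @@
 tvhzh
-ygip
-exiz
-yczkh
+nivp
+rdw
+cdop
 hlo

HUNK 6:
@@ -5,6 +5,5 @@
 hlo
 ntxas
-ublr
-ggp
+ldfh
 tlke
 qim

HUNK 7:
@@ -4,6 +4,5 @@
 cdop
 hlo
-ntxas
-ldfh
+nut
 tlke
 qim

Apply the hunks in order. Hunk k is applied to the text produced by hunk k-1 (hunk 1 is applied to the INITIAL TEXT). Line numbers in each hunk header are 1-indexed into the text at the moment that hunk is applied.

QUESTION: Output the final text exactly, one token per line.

Hunk 1: at line 2 remove [buawz,zeyk] add [yihu] -> 7 lines: tvhzh ygip exiz yihu knrwu tlke qim
Hunk 2: at line 2 remove [yihu] add [xubhe,hlo,ntxas] -> 9 lines: tvhzh ygip exiz xubhe hlo ntxas knrwu tlke qim
Hunk 3: at line 3 remove [xubhe] add [yczkh] -> 9 lines: tvhzh ygip exiz yczkh hlo ntxas knrwu tlke qim
Hunk 4: at line 6 remove [knrwu] add [ublr,ggp] -> 10 lines: tvhzh ygip exiz yczkh hlo ntxas ublr ggp tlke qim
Hunk 5: at line 1 remove [ygip,exiz,yczkh] add [nivp,rdw,cdop] -> 10 lines: tvhzh nivp rdw cdop hlo ntxas ublr ggp tlke qim
Hunk 6: at line 5 remove [ublr,ggp] add [ldfh] -> 9 lines: tvhzh nivp rdw cdop hlo ntxas ldfh tlke qim
Hunk 7: at line 4 remove [ntxas,ldfh] add [nut] -> 8 lines: tvhzh nivp rdw cdop hlo nut tlke qim

Answer: tvhzh
nivp
rdw
cdop
hlo
nut
tlke
qim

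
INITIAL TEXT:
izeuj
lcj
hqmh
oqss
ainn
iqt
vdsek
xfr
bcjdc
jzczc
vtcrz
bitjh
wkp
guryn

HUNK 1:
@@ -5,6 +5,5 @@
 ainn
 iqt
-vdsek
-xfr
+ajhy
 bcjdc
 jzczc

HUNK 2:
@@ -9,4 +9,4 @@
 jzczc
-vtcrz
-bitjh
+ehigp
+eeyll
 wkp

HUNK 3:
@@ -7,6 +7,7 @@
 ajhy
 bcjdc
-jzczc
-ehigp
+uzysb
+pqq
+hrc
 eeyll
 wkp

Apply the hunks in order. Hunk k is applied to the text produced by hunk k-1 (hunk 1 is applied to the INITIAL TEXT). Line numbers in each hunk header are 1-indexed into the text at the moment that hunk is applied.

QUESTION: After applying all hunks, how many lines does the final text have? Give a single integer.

Answer: 14

Derivation:
Hunk 1: at line 5 remove [vdsek,xfr] add [ajhy] -> 13 lines: izeuj lcj hqmh oqss ainn iqt ajhy bcjdc jzczc vtcrz bitjh wkp guryn
Hunk 2: at line 9 remove [vtcrz,bitjh] add [ehigp,eeyll] -> 13 lines: izeuj lcj hqmh oqss ainn iqt ajhy bcjdc jzczc ehigp eeyll wkp guryn
Hunk 3: at line 7 remove [jzczc,ehigp] add [uzysb,pqq,hrc] -> 14 lines: izeuj lcj hqmh oqss ainn iqt ajhy bcjdc uzysb pqq hrc eeyll wkp guryn
Final line count: 14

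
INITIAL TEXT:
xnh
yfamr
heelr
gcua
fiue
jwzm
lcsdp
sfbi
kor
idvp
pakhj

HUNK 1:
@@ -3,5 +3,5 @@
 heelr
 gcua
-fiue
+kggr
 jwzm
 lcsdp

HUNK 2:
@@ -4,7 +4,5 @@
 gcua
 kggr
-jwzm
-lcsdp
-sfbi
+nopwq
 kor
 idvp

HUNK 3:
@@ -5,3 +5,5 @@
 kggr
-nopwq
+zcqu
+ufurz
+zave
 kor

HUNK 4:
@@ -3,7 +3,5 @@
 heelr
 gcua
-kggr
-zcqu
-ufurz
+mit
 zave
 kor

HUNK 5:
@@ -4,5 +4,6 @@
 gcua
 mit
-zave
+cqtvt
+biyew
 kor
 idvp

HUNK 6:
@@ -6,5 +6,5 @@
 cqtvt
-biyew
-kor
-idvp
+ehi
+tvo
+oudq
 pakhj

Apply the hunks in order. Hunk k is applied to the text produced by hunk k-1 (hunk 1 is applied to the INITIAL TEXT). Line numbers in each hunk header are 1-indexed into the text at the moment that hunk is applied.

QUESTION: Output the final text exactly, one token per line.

Answer: xnh
yfamr
heelr
gcua
mit
cqtvt
ehi
tvo
oudq
pakhj

Derivation:
Hunk 1: at line 3 remove [fiue] add [kggr] -> 11 lines: xnh yfamr heelr gcua kggr jwzm lcsdp sfbi kor idvp pakhj
Hunk 2: at line 4 remove [jwzm,lcsdp,sfbi] add [nopwq] -> 9 lines: xnh yfamr heelr gcua kggr nopwq kor idvp pakhj
Hunk 3: at line 5 remove [nopwq] add [zcqu,ufurz,zave] -> 11 lines: xnh yfamr heelr gcua kggr zcqu ufurz zave kor idvp pakhj
Hunk 4: at line 3 remove [kggr,zcqu,ufurz] add [mit] -> 9 lines: xnh yfamr heelr gcua mit zave kor idvp pakhj
Hunk 5: at line 4 remove [zave] add [cqtvt,biyew] -> 10 lines: xnh yfamr heelr gcua mit cqtvt biyew kor idvp pakhj
Hunk 6: at line 6 remove [biyew,kor,idvp] add [ehi,tvo,oudq] -> 10 lines: xnh yfamr heelr gcua mit cqtvt ehi tvo oudq pakhj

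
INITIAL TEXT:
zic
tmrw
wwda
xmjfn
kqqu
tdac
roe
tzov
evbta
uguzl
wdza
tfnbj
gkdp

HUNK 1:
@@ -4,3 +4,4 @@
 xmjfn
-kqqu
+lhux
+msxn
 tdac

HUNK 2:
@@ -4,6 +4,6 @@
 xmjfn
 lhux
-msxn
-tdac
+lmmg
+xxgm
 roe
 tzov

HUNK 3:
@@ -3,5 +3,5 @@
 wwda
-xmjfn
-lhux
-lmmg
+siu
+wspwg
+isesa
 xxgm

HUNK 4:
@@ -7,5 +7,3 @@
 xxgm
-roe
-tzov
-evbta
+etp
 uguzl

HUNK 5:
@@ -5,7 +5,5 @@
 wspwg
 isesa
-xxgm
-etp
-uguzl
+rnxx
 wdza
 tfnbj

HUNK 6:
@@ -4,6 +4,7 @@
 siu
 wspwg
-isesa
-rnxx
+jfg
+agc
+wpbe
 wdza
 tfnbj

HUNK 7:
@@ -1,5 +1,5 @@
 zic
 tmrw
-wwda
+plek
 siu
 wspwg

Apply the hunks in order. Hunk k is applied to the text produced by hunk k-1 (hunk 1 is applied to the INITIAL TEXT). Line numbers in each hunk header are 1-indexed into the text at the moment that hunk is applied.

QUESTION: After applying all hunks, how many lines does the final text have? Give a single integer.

Answer: 11

Derivation:
Hunk 1: at line 4 remove [kqqu] add [lhux,msxn] -> 14 lines: zic tmrw wwda xmjfn lhux msxn tdac roe tzov evbta uguzl wdza tfnbj gkdp
Hunk 2: at line 4 remove [msxn,tdac] add [lmmg,xxgm] -> 14 lines: zic tmrw wwda xmjfn lhux lmmg xxgm roe tzov evbta uguzl wdza tfnbj gkdp
Hunk 3: at line 3 remove [xmjfn,lhux,lmmg] add [siu,wspwg,isesa] -> 14 lines: zic tmrw wwda siu wspwg isesa xxgm roe tzov evbta uguzl wdza tfnbj gkdp
Hunk 4: at line 7 remove [roe,tzov,evbta] add [etp] -> 12 lines: zic tmrw wwda siu wspwg isesa xxgm etp uguzl wdza tfnbj gkdp
Hunk 5: at line 5 remove [xxgm,etp,uguzl] add [rnxx] -> 10 lines: zic tmrw wwda siu wspwg isesa rnxx wdza tfnbj gkdp
Hunk 6: at line 4 remove [isesa,rnxx] add [jfg,agc,wpbe] -> 11 lines: zic tmrw wwda siu wspwg jfg agc wpbe wdza tfnbj gkdp
Hunk 7: at line 1 remove [wwda] add [plek] -> 11 lines: zic tmrw plek siu wspwg jfg agc wpbe wdza tfnbj gkdp
Final line count: 11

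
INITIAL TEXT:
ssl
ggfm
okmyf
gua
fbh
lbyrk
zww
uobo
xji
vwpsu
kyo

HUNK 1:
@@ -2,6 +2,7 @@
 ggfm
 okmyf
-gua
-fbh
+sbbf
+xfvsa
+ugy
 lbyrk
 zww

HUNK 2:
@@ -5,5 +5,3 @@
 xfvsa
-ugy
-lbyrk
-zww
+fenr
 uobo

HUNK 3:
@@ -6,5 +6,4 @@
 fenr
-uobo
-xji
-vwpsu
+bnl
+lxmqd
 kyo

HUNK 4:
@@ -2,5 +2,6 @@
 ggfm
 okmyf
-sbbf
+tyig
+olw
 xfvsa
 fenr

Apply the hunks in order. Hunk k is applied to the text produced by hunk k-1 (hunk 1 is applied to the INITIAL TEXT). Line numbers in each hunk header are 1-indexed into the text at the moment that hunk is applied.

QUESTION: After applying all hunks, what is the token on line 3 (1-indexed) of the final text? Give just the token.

Answer: okmyf

Derivation:
Hunk 1: at line 2 remove [gua,fbh] add [sbbf,xfvsa,ugy] -> 12 lines: ssl ggfm okmyf sbbf xfvsa ugy lbyrk zww uobo xji vwpsu kyo
Hunk 2: at line 5 remove [ugy,lbyrk,zww] add [fenr] -> 10 lines: ssl ggfm okmyf sbbf xfvsa fenr uobo xji vwpsu kyo
Hunk 3: at line 6 remove [uobo,xji,vwpsu] add [bnl,lxmqd] -> 9 lines: ssl ggfm okmyf sbbf xfvsa fenr bnl lxmqd kyo
Hunk 4: at line 2 remove [sbbf] add [tyig,olw] -> 10 lines: ssl ggfm okmyf tyig olw xfvsa fenr bnl lxmqd kyo
Final line 3: okmyf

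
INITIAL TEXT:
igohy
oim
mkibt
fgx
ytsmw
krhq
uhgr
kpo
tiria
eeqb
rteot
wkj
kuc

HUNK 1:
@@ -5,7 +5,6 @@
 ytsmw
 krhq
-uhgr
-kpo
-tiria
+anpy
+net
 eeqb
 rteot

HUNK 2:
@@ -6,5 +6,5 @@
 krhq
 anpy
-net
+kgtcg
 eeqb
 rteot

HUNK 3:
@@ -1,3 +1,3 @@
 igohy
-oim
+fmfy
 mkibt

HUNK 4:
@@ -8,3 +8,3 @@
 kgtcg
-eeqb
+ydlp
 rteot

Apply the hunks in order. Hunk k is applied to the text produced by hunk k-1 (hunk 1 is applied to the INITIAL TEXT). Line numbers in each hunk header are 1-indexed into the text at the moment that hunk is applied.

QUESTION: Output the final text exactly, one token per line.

Hunk 1: at line 5 remove [uhgr,kpo,tiria] add [anpy,net] -> 12 lines: igohy oim mkibt fgx ytsmw krhq anpy net eeqb rteot wkj kuc
Hunk 2: at line 6 remove [net] add [kgtcg] -> 12 lines: igohy oim mkibt fgx ytsmw krhq anpy kgtcg eeqb rteot wkj kuc
Hunk 3: at line 1 remove [oim] add [fmfy] -> 12 lines: igohy fmfy mkibt fgx ytsmw krhq anpy kgtcg eeqb rteot wkj kuc
Hunk 4: at line 8 remove [eeqb] add [ydlp] -> 12 lines: igohy fmfy mkibt fgx ytsmw krhq anpy kgtcg ydlp rteot wkj kuc

Answer: igohy
fmfy
mkibt
fgx
ytsmw
krhq
anpy
kgtcg
ydlp
rteot
wkj
kuc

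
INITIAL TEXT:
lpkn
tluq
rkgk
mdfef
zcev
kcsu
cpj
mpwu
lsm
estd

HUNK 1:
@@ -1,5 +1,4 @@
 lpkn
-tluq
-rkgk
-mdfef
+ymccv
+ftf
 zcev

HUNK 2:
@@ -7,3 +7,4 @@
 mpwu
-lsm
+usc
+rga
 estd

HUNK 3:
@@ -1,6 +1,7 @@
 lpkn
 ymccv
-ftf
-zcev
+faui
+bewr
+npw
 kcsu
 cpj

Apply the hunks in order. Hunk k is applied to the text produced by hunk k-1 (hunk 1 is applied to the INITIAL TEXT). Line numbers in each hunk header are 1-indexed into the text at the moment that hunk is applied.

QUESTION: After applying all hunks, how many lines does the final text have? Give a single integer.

Hunk 1: at line 1 remove [tluq,rkgk,mdfef] add [ymccv,ftf] -> 9 lines: lpkn ymccv ftf zcev kcsu cpj mpwu lsm estd
Hunk 2: at line 7 remove [lsm] add [usc,rga] -> 10 lines: lpkn ymccv ftf zcev kcsu cpj mpwu usc rga estd
Hunk 3: at line 1 remove [ftf,zcev] add [faui,bewr,npw] -> 11 lines: lpkn ymccv faui bewr npw kcsu cpj mpwu usc rga estd
Final line count: 11

Answer: 11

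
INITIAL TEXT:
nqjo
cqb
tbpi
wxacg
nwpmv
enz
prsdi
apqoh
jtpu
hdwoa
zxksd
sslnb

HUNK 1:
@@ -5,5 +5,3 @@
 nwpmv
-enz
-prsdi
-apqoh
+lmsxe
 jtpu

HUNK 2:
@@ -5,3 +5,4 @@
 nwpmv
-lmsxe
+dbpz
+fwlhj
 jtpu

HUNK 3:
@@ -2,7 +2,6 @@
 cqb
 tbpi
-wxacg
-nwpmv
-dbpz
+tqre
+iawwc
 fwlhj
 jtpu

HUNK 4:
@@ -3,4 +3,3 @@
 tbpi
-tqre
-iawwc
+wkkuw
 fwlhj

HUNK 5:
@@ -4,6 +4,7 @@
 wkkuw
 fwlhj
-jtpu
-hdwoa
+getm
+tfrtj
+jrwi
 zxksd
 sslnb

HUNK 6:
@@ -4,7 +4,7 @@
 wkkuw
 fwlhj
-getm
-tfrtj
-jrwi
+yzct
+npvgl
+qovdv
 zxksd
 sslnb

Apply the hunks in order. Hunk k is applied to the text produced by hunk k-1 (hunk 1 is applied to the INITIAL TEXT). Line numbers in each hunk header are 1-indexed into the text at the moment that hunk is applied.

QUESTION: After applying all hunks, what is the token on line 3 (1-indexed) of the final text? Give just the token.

Hunk 1: at line 5 remove [enz,prsdi,apqoh] add [lmsxe] -> 10 lines: nqjo cqb tbpi wxacg nwpmv lmsxe jtpu hdwoa zxksd sslnb
Hunk 2: at line 5 remove [lmsxe] add [dbpz,fwlhj] -> 11 lines: nqjo cqb tbpi wxacg nwpmv dbpz fwlhj jtpu hdwoa zxksd sslnb
Hunk 3: at line 2 remove [wxacg,nwpmv,dbpz] add [tqre,iawwc] -> 10 lines: nqjo cqb tbpi tqre iawwc fwlhj jtpu hdwoa zxksd sslnb
Hunk 4: at line 3 remove [tqre,iawwc] add [wkkuw] -> 9 lines: nqjo cqb tbpi wkkuw fwlhj jtpu hdwoa zxksd sslnb
Hunk 5: at line 4 remove [jtpu,hdwoa] add [getm,tfrtj,jrwi] -> 10 lines: nqjo cqb tbpi wkkuw fwlhj getm tfrtj jrwi zxksd sslnb
Hunk 6: at line 4 remove [getm,tfrtj,jrwi] add [yzct,npvgl,qovdv] -> 10 lines: nqjo cqb tbpi wkkuw fwlhj yzct npvgl qovdv zxksd sslnb
Final line 3: tbpi

Answer: tbpi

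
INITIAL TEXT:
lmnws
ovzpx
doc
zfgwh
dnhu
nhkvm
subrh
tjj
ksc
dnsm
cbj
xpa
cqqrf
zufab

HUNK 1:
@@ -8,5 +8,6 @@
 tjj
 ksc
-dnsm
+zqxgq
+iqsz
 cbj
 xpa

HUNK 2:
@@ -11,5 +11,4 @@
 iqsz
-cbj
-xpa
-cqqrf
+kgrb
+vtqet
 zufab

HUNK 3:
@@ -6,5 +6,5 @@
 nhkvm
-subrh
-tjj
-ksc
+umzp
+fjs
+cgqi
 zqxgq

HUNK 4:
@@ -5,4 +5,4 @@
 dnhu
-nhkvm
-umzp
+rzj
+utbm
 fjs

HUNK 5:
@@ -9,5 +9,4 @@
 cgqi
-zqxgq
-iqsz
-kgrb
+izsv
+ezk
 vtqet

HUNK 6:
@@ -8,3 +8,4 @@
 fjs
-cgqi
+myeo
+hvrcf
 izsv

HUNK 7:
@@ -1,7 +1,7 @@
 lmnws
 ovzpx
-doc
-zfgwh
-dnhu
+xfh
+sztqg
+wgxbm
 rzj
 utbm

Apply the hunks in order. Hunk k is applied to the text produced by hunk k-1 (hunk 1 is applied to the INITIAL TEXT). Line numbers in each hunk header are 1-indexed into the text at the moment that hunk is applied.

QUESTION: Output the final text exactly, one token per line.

Hunk 1: at line 8 remove [dnsm] add [zqxgq,iqsz] -> 15 lines: lmnws ovzpx doc zfgwh dnhu nhkvm subrh tjj ksc zqxgq iqsz cbj xpa cqqrf zufab
Hunk 2: at line 11 remove [cbj,xpa,cqqrf] add [kgrb,vtqet] -> 14 lines: lmnws ovzpx doc zfgwh dnhu nhkvm subrh tjj ksc zqxgq iqsz kgrb vtqet zufab
Hunk 3: at line 6 remove [subrh,tjj,ksc] add [umzp,fjs,cgqi] -> 14 lines: lmnws ovzpx doc zfgwh dnhu nhkvm umzp fjs cgqi zqxgq iqsz kgrb vtqet zufab
Hunk 4: at line 5 remove [nhkvm,umzp] add [rzj,utbm] -> 14 lines: lmnws ovzpx doc zfgwh dnhu rzj utbm fjs cgqi zqxgq iqsz kgrb vtqet zufab
Hunk 5: at line 9 remove [zqxgq,iqsz,kgrb] add [izsv,ezk] -> 13 lines: lmnws ovzpx doc zfgwh dnhu rzj utbm fjs cgqi izsv ezk vtqet zufab
Hunk 6: at line 8 remove [cgqi] add [myeo,hvrcf] -> 14 lines: lmnws ovzpx doc zfgwh dnhu rzj utbm fjs myeo hvrcf izsv ezk vtqet zufab
Hunk 7: at line 1 remove [doc,zfgwh,dnhu] add [xfh,sztqg,wgxbm] -> 14 lines: lmnws ovzpx xfh sztqg wgxbm rzj utbm fjs myeo hvrcf izsv ezk vtqet zufab

Answer: lmnws
ovzpx
xfh
sztqg
wgxbm
rzj
utbm
fjs
myeo
hvrcf
izsv
ezk
vtqet
zufab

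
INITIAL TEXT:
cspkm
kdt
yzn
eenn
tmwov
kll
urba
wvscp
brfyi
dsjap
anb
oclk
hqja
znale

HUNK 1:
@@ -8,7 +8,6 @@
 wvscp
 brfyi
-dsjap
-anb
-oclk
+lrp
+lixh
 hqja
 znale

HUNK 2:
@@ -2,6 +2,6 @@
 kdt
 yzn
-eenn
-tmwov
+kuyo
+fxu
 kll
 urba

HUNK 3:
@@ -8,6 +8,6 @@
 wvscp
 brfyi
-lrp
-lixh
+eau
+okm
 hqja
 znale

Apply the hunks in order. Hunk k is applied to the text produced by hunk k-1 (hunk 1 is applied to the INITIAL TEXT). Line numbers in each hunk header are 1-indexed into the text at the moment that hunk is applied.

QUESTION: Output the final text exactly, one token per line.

Answer: cspkm
kdt
yzn
kuyo
fxu
kll
urba
wvscp
brfyi
eau
okm
hqja
znale

Derivation:
Hunk 1: at line 8 remove [dsjap,anb,oclk] add [lrp,lixh] -> 13 lines: cspkm kdt yzn eenn tmwov kll urba wvscp brfyi lrp lixh hqja znale
Hunk 2: at line 2 remove [eenn,tmwov] add [kuyo,fxu] -> 13 lines: cspkm kdt yzn kuyo fxu kll urba wvscp brfyi lrp lixh hqja znale
Hunk 3: at line 8 remove [lrp,lixh] add [eau,okm] -> 13 lines: cspkm kdt yzn kuyo fxu kll urba wvscp brfyi eau okm hqja znale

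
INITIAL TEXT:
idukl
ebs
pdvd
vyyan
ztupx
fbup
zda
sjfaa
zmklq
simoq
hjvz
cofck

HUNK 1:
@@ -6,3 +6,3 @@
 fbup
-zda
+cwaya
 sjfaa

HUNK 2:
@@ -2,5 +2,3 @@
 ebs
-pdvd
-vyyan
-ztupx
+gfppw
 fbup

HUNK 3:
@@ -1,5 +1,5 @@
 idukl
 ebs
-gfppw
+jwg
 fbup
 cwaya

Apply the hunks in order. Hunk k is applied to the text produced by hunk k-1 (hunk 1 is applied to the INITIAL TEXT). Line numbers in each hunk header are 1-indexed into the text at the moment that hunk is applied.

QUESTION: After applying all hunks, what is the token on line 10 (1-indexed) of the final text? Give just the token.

Hunk 1: at line 6 remove [zda] add [cwaya] -> 12 lines: idukl ebs pdvd vyyan ztupx fbup cwaya sjfaa zmklq simoq hjvz cofck
Hunk 2: at line 2 remove [pdvd,vyyan,ztupx] add [gfppw] -> 10 lines: idukl ebs gfppw fbup cwaya sjfaa zmklq simoq hjvz cofck
Hunk 3: at line 1 remove [gfppw] add [jwg] -> 10 lines: idukl ebs jwg fbup cwaya sjfaa zmklq simoq hjvz cofck
Final line 10: cofck

Answer: cofck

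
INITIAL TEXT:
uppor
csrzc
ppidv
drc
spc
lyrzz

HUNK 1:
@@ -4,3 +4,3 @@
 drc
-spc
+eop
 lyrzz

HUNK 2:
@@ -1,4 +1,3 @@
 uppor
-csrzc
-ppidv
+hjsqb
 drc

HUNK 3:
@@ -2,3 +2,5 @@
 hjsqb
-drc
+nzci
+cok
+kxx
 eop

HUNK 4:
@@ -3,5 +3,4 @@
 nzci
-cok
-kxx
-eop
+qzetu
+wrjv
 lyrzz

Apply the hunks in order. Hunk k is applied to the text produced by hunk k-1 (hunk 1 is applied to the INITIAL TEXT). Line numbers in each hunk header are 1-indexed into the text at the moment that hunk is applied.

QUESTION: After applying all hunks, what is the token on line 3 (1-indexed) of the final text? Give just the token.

Answer: nzci

Derivation:
Hunk 1: at line 4 remove [spc] add [eop] -> 6 lines: uppor csrzc ppidv drc eop lyrzz
Hunk 2: at line 1 remove [csrzc,ppidv] add [hjsqb] -> 5 lines: uppor hjsqb drc eop lyrzz
Hunk 3: at line 2 remove [drc] add [nzci,cok,kxx] -> 7 lines: uppor hjsqb nzci cok kxx eop lyrzz
Hunk 4: at line 3 remove [cok,kxx,eop] add [qzetu,wrjv] -> 6 lines: uppor hjsqb nzci qzetu wrjv lyrzz
Final line 3: nzci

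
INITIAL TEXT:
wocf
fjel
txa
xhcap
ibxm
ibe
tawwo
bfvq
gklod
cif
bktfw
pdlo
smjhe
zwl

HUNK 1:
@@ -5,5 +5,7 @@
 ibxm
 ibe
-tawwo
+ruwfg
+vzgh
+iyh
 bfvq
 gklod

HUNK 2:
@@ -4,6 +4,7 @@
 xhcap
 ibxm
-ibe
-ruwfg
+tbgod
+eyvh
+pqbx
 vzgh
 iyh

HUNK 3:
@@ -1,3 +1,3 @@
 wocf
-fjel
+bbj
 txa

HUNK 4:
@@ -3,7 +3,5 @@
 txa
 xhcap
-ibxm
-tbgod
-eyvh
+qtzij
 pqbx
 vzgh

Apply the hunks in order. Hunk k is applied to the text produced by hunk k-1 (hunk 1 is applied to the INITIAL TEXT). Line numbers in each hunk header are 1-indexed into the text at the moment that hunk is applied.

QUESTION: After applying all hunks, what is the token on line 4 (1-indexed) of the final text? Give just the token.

Hunk 1: at line 5 remove [tawwo] add [ruwfg,vzgh,iyh] -> 16 lines: wocf fjel txa xhcap ibxm ibe ruwfg vzgh iyh bfvq gklod cif bktfw pdlo smjhe zwl
Hunk 2: at line 4 remove [ibe,ruwfg] add [tbgod,eyvh,pqbx] -> 17 lines: wocf fjel txa xhcap ibxm tbgod eyvh pqbx vzgh iyh bfvq gklod cif bktfw pdlo smjhe zwl
Hunk 3: at line 1 remove [fjel] add [bbj] -> 17 lines: wocf bbj txa xhcap ibxm tbgod eyvh pqbx vzgh iyh bfvq gklod cif bktfw pdlo smjhe zwl
Hunk 4: at line 3 remove [ibxm,tbgod,eyvh] add [qtzij] -> 15 lines: wocf bbj txa xhcap qtzij pqbx vzgh iyh bfvq gklod cif bktfw pdlo smjhe zwl
Final line 4: xhcap

Answer: xhcap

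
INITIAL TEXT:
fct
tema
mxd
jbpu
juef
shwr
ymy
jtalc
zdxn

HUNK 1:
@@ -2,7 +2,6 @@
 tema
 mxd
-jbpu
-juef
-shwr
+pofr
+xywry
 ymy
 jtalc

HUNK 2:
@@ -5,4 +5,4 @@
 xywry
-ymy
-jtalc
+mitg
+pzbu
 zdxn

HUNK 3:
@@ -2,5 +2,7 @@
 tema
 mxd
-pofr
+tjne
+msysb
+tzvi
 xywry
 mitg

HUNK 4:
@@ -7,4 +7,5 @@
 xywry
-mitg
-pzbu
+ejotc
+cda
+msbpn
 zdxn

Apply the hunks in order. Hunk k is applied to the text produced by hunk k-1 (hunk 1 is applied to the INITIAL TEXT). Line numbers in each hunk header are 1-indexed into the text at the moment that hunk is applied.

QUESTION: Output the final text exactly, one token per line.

Answer: fct
tema
mxd
tjne
msysb
tzvi
xywry
ejotc
cda
msbpn
zdxn

Derivation:
Hunk 1: at line 2 remove [jbpu,juef,shwr] add [pofr,xywry] -> 8 lines: fct tema mxd pofr xywry ymy jtalc zdxn
Hunk 2: at line 5 remove [ymy,jtalc] add [mitg,pzbu] -> 8 lines: fct tema mxd pofr xywry mitg pzbu zdxn
Hunk 3: at line 2 remove [pofr] add [tjne,msysb,tzvi] -> 10 lines: fct tema mxd tjne msysb tzvi xywry mitg pzbu zdxn
Hunk 4: at line 7 remove [mitg,pzbu] add [ejotc,cda,msbpn] -> 11 lines: fct tema mxd tjne msysb tzvi xywry ejotc cda msbpn zdxn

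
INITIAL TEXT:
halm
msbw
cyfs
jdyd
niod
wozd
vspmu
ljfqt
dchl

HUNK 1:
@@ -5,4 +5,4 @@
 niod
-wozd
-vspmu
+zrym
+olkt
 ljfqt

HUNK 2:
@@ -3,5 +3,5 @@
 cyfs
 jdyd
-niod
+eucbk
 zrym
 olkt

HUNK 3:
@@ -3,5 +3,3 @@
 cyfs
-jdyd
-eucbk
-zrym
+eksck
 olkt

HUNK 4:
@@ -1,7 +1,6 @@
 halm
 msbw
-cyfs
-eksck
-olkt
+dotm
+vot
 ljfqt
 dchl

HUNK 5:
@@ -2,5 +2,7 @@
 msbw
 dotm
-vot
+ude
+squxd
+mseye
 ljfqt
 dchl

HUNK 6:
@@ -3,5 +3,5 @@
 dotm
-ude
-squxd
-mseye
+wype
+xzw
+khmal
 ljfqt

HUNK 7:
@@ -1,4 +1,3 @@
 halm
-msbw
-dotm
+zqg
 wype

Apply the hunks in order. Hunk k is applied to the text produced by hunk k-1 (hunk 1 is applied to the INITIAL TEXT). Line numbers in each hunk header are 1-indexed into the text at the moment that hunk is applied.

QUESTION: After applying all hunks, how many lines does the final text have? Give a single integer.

Answer: 7

Derivation:
Hunk 1: at line 5 remove [wozd,vspmu] add [zrym,olkt] -> 9 lines: halm msbw cyfs jdyd niod zrym olkt ljfqt dchl
Hunk 2: at line 3 remove [niod] add [eucbk] -> 9 lines: halm msbw cyfs jdyd eucbk zrym olkt ljfqt dchl
Hunk 3: at line 3 remove [jdyd,eucbk,zrym] add [eksck] -> 7 lines: halm msbw cyfs eksck olkt ljfqt dchl
Hunk 4: at line 1 remove [cyfs,eksck,olkt] add [dotm,vot] -> 6 lines: halm msbw dotm vot ljfqt dchl
Hunk 5: at line 2 remove [vot] add [ude,squxd,mseye] -> 8 lines: halm msbw dotm ude squxd mseye ljfqt dchl
Hunk 6: at line 3 remove [ude,squxd,mseye] add [wype,xzw,khmal] -> 8 lines: halm msbw dotm wype xzw khmal ljfqt dchl
Hunk 7: at line 1 remove [msbw,dotm] add [zqg] -> 7 lines: halm zqg wype xzw khmal ljfqt dchl
Final line count: 7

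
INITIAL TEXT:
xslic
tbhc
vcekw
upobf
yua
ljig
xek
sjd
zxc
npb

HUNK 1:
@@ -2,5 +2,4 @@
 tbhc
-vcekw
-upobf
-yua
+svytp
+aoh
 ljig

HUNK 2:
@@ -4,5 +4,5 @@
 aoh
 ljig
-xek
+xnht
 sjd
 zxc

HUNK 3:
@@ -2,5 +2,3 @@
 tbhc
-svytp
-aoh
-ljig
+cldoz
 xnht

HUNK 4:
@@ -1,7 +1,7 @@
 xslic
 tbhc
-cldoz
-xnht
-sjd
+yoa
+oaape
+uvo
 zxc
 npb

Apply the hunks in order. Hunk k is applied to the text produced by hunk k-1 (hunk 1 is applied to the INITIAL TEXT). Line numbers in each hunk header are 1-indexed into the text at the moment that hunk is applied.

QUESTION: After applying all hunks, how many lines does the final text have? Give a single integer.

Answer: 7

Derivation:
Hunk 1: at line 2 remove [vcekw,upobf,yua] add [svytp,aoh] -> 9 lines: xslic tbhc svytp aoh ljig xek sjd zxc npb
Hunk 2: at line 4 remove [xek] add [xnht] -> 9 lines: xslic tbhc svytp aoh ljig xnht sjd zxc npb
Hunk 3: at line 2 remove [svytp,aoh,ljig] add [cldoz] -> 7 lines: xslic tbhc cldoz xnht sjd zxc npb
Hunk 4: at line 1 remove [cldoz,xnht,sjd] add [yoa,oaape,uvo] -> 7 lines: xslic tbhc yoa oaape uvo zxc npb
Final line count: 7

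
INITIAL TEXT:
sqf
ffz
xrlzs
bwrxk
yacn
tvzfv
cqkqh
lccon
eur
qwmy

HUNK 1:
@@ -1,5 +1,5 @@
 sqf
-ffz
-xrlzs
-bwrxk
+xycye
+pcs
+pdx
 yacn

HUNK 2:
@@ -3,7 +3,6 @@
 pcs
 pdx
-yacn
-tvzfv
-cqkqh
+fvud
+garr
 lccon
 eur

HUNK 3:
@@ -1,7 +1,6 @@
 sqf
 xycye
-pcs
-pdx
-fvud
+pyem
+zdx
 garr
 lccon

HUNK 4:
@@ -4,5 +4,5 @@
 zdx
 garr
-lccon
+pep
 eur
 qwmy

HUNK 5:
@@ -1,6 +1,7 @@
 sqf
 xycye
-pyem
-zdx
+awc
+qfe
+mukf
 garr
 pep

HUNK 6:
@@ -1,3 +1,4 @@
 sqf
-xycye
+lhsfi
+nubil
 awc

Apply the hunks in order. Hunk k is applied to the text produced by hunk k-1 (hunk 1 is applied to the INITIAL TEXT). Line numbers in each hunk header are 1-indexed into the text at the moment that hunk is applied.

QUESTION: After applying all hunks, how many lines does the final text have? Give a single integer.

Hunk 1: at line 1 remove [ffz,xrlzs,bwrxk] add [xycye,pcs,pdx] -> 10 lines: sqf xycye pcs pdx yacn tvzfv cqkqh lccon eur qwmy
Hunk 2: at line 3 remove [yacn,tvzfv,cqkqh] add [fvud,garr] -> 9 lines: sqf xycye pcs pdx fvud garr lccon eur qwmy
Hunk 3: at line 1 remove [pcs,pdx,fvud] add [pyem,zdx] -> 8 lines: sqf xycye pyem zdx garr lccon eur qwmy
Hunk 4: at line 4 remove [lccon] add [pep] -> 8 lines: sqf xycye pyem zdx garr pep eur qwmy
Hunk 5: at line 1 remove [pyem,zdx] add [awc,qfe,mukf] -> 9 lines: sqf xycye awc qfe mukf garr pep eur qwmy
Hunk 6: at line 1 remove [xycye] add [lhsfi,nubil] -> 10 lines: sqf lhsfi nubil awc qfe mukf garr pep eur qwmy
Final line count: 10

Answer: 10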